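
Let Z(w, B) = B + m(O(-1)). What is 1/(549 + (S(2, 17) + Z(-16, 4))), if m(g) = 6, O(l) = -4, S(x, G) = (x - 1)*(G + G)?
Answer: 1/593 ≈ 0.0016863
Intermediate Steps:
S(x, G) = 2*G*(-1 + x) (S(x, G) = (-1 + x)*(2*G) = 2*G*(-1 + x))
Z(w, B) = 6 + B (Z(w, B) = B + 6 = 6 + B)
1/(549 + (S(2, 17) + Z(-16, 4))) = 1/(549 + (2*17*(-1 + 2) + (6 + 4))) = 1/(549 + (2*17*1 + 10)) = 1/(549 + (34 + 10)) = 1/(549 + 44) = 1/593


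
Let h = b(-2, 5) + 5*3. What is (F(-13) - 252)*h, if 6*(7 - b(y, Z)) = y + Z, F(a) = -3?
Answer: -10965/2 ≈ -5482.5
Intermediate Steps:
b(y, Z) = 7 - Z/6 - y/6 (b(y, Z) = 7 - (y + Z)/6 = 7 - (Z + y)/6 = 7 + (-Z/6 - y/6) = 7 - Z/6 - y/6)
h = 43/2 (h = (7 - ⅙*5 - ⅙*(-2)) + 5*3 = (7 - ⅚ + ⅓) + 15 = 13/2 + 15 = 43/2 ≈ 21.500)
(F(-13) - 252)*h = (-3 - 252)*(43/2) = -255*43/2 = -10965/2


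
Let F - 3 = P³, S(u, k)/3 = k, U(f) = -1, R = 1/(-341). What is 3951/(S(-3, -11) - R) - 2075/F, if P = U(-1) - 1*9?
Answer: -1319901227/11218244 ≈ -117.66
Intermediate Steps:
R = -1/341 ≈ -0.0029326
S(u, k) = 3*k
P = -10 (P = -1 - 1*9 = -1 - 9 = -10)
F = -997 (F = 3 + (-10)³ = 3 - 1000 = -997)
3951/(S(-3, -11) - R) - 2075/F = 3951/(3*(-11) - 1*(-1/341)) - 2075/(-997) = 3951/(-33 + 1/341) - 2075*(-1/997) = 3951/(-11252/341) + 2075/997 = 3951*(-341/11252) + 2075/997 = -1347291/11252 + 2075/997 = -1319901227/11218244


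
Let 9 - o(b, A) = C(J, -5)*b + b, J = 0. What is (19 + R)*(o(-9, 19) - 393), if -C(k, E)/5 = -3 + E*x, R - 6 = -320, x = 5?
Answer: -261075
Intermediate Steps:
R = -314 (R = 6 - 320 = -314)
C(k, E) = 15 - 25*E (C(k, E) = -5*(-3 + E*5) = -5*(-3 + 5*E) = 15 - 25*E)
o(b, A) = 9 - 141*b (o(b, A) = 9 - ((15 - 25*(-5))*b + b) = 9 - ((15 + 125)*b + b) = 9 - (140*b + b) = 9 - 141*b)
(19 + R)*(o(-9, 19) - 393) = (19 - 314)*((9 - 141*(-9)) - 393) = -295*((9 + 1269) - 393) = -295*(1278 - 393) = -295*885 = -261075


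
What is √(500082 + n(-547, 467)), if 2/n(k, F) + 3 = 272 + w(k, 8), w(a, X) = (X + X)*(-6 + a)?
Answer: 2*√9201413905151/8579 ≈ 707.17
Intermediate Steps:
w(a, X) = 2*X*(-6 + a) (w(a, X) = (2*X)*(-6 + a) = 2*X*(-6 + a))
n(k, F) = 2/(173 + 16*k) (n(k, F) = 2/(-3 + (272 + 2*8*(-6 + k))) = 2/(-3 + (272 + (-96 + 16*k))) = 2/(-3 + (176 + 16*k)) = 2/(173 + 16*k))
√(500082 + n(-547, 467)) = √(500082 + 2/(173 + 16*(-547))) = √(500082 + 2/(173 - 8752)) = √(500082 + 2/(-8579)) = √(500082 + 2*(-1/8579)) = √(500082 - 2/8579) = √(4290203476/8579) = 2*√9201413905151/8579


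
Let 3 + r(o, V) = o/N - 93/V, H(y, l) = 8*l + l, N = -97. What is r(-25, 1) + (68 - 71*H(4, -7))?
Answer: 431190/97 ≈ 4445.3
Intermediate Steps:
H(y, l) = 9*l
r(o, V) = -3 - 93/V - o/97 (r(o, V) = -3 + (o/(-97) - 93/V) = -3 + (o*(-1/97) - 93/V) = -3 + (-o/97 - 93/V) = -3 + (-93/V - o/97) = -3 - 93/V - o/97)
r(-25, 1) + (68 - 71*H(4, -7)) = (-3 - 93/1 - 1/97*(-25)) + (68 - 639*(-7)) = (-3 - 93*1 + 25/97) + (68 - 71*(-63)) = (-3 - 93 + 25/97) + (68 + 4473) = -9287/97 + 4541 = 431190/97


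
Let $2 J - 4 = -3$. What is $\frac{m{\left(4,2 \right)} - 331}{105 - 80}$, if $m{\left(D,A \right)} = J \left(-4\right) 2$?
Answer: $- \frac{67}{5} \approx -13.4$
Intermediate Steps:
$J = \frac{1}{2}$ ($J = 2 + \frac{1}{2} \left(-3\right) = 2 - \frac{3}{2} = \frac{1}{2} \approx 0.5$)
$m{\left(D,A \right)} = -4$ ($m{\left(D,A \right)} = \frac{1}{2} \left(-4\right) 2 = \left(-2\right) 2 = -4$)
$\frac{m{\left(4,2 \right)} - 331}{105 - 80} = \frac{-4 - 331}{105 - 80} = - \frac{335}{25} = \left(-335\right) \frac{1}{25} = - \frac{67}{5}$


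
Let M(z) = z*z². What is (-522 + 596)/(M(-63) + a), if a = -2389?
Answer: -37/126218 ≈ -0.00029314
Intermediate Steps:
M(z) = z³
(-522 + 596)/(M(-63) + a) = (-522 + 596)/((-63)³ - 2389) = 74/(-250047 - 2389) = 74/(-252436) = 74*(-1/252436) = -37/126218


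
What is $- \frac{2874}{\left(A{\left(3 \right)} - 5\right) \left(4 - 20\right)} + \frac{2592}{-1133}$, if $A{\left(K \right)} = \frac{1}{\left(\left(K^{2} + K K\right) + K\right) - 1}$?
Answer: $- \frac{262237}{6798} \approx -38.576$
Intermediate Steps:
$A{\left(K \right)} = \frac{1}{-1 + K + 2 K^{2}}$ ($A{\left(K \right)} = \frac{1}{\left(\left(K^{2} + K^{2}\right) + K\right) - 1} = \frac{1}{\left(2 K^{2} + K\right) - 1} = \frac{1}{\left(K + 2 K^{2}\right) - 1} = \frac{1}{-1 + K + 2 K^{2}}$)
$- \frac{2874}{\left(A{\left(3 \right)} - 5\right) \left(4 - 20\right)} + \frac{2592}{-1133} = - \frac{2874}{\left(\frac{1}{-1 + 3 + 2 \cdot 3^{2}} - 5\right) \left(4 - 20\right)} + \frac{2592}{-1133} = - \frac{2874}{\left(\frac{1}{-1 + 3 + 2 \cdot 9} - 5\right) \left(-16\right)} + 2592 \left(- \frac{1}{1133}\right) = - \frac{2874}{\left(\frac{1}{-1 + 3 + 18} - 5\right) \left(-16\right)} - \frac{2592}{1133} = - \frac{2874}{\left(\frac{1}{20} - 5\right) \left(-16\right)} - \frac{2592}{1133} = - \frac{2874}{\left(- \frac{99}{20}\right) \left(-16\right)} - \frac{2592}{1133} = - \frac{2874}{\frac{396}{5}} - \frac{2592}{1133} = \left(-2874\right) \frac{5}{396} - \frac{2592}{1133} = - \frac{2395}{66} - \frac{2592}{1133} = - \frac{262237}{6798}$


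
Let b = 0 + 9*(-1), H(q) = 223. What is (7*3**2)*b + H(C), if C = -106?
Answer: -344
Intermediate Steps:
b = -9 (b = 0 - 9 = -9)
(7*3**2)*b + H(C) = (7*3**2)*(-9) + 223 = (7*9)*(-9) + 223 = 63*(-9) + 223 = -567 + 223 = -344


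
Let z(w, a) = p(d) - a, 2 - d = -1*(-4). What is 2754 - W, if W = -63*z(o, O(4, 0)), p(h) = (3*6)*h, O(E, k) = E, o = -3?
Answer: 234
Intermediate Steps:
d = -2 (d = 2 - (-1)*(-4) = 2 - 1*4 = 2 - 4 = -2)
p(h) = 18*h
z(w, a) = -36 - a (z(w, a) = 18*(-2) - a = -36 - a)
W = 2520 (W = -63*(-36 - 1*4) = -63*(-36 - 4) = -63*(-40) = 2520)
2754 - W = 2754 - 1*2520 = 2754 - 2520 = 234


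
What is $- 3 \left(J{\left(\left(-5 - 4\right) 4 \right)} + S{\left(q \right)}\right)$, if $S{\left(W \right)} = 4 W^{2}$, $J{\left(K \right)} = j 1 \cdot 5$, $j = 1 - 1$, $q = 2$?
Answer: $-48$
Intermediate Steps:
$j = 0$
$J{\left(K \right)} = 0$ ($J{\left(K \right)} = 0 \cdot 1 \cdot 5 = 0 \cdot 5 = 0$)
$- 3 \left(J{\left(\left(-5 - 4\right) 4 \right)} + S{\left(q \right)}\right) = - 3 \left(0 + 4 \cdot 2^{2}\right) = - 3 \left(0 + 4 \cdot 4\right) = - 3 \left(0 + 16\right) = \left(-3\right) 16 = -48$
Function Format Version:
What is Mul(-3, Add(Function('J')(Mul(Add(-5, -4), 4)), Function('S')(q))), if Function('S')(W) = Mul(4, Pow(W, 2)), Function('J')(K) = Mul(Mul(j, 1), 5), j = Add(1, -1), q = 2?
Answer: -48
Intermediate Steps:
j = 0
Function('J')(K) = 0 (Function('J')(K) = Mul(Mul(0, 1), 5) = Mul(0, 5) = 0)
Mul(-3, Add(Function('J')(Mul(Add(-5, -4), 4)), Function('S')(q))) = Mul(-3, Add(0, Mul(4, Pow(2, 2)))) = Mul(-3, Add(0, Mul(4, 4))) = Mul(-3, Add(0, 16)) = Mul(-3, 16) = -48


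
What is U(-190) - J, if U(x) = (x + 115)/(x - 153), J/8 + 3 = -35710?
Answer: 97996547/343 ≈ 2.8570e+5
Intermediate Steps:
J = -285704 (J = -24 + 8*(-35710) = -24 - 285680 = -285704)
U(x) = (115 + x)/(-153 + x)
U(-190) - J = (115 - 190)/(-153 - 190) - 1*(-285704) = -75/(-343) + 285704 = -1/343*(-75) + 285704 = 75/343 + 285704 = 97996547/343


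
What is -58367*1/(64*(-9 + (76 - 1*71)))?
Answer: 58367/256 ≈ 228.00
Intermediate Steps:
-58367*1/(64*(-9 + (76 - 1*71))) = -58367*1/(64*(-9 + (76 - 71))) = -58367*1/(64*(-9 + 5)) = -58367/((-4*64)) = -58367/(-256) = -58367*(-1/256) = 58367/256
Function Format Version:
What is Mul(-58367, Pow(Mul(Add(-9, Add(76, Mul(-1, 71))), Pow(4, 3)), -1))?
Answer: Rational(58367, 256) ≈ 228.00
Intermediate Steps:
Mul(-58367, Pow(Mul(Add(-9, Add(76, Mul(-1, 71))), Pow(4, 3)), -1)) = Mul(-58367, Pow(Mul(Add(-9, Add(76, -71)), 64), -1)) = Mul(-58367, Pow(Mul(Add(-9, 5), 64), -1)) = Mul(-58367, Pow(Mul(-4, 64), -1)) = Mul(-58367, Pow(-256, -1)) = Mul(-58367, Rational(-1, 256)) = Rational(58367, 256)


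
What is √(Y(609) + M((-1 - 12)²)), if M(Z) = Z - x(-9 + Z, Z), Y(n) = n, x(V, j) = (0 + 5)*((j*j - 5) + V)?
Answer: I*√142802 ≈ 377.89*I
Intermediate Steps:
x(V, j) = -25 + 5*V + 5*j² (x(V, j) = 5*((j² - 5) + V) = 5*((-5 + j²) + V) = 5*(-5 + V + j²) = -25 + 5*V + 5*j²)
M(Z) = 70 - 5*Z² - 4*Z (M(Z) = Z - (-25 + 5*(-9 + Z) + 5*Z²) = Z - (-25 + (-45 + 5*Z) + 5*Z²) = Z - (-70 + 5*Z + 5*Z²) = Z + (70 - 5*Z - 5*Z²) = 70 - 5*Z² - 4*Z)
√(Y(609) + M((-1 - 12)²)) = √(609 + (70 - 5*(-1 - 12)⁴ - 4*(-1 - 12)²)) = √(609 + (70 - 5*((-13)²)² - 4*(-13)²)) = √(609 + (70 - 5*169² - 4*169)) = √(609 + (70 - 5*28561 - 676)) = √(609 + (70 - 142805 - 676)) = √(609 - 143411) = √(-142802) = I*√142802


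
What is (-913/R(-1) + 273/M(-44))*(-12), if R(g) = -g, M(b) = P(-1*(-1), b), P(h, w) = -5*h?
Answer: 58056/5 ≈ 11611.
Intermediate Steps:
M(b) = -5 (M(b) = -(-5)*(-1) = -5*1 = -5)
(-913/R(-1) + 273/M(-44))*(-12) = (-913/((-1*(-1))) + 273/(-5))*(-12) = (-913/1 + 273*(-1/5))*(-12) = (-913*1 - 273/5)*(-12) = (-913 - 273/5)*(-12) = -4838/5*(-12) = 58056/5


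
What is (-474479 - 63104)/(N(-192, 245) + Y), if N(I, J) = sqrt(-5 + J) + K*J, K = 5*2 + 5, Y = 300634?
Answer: -163591345147/92603967241 + 2150332*sqrt(15)/92603967241 ≈ -1.7665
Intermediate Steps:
K = 15 (K = 10 + 5 = 15)
N(I, J) = sqrt(-5 + J) + 15*J
(-474479 - 63104)/(N(-192, 245) + Y) = (-474479 - 63104)/((sqrt(-5 + 245) + 15*245) + 300634) = -537583/((sqrt(240) + 3675) + 300634) = -537583/((4*sqrt(15) + 3675) + 300634) = -537583/((3675 + 4*sqrt(15)) + 300634) = -537583/(304309 + 4*sqrt(15))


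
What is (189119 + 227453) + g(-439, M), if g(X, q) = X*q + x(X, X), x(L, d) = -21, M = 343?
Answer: 265974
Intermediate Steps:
g(X, q) = -21 + X*q (g(X, q) = X*q - 21 = -21 + X*q)
(189119 + 227453) + g(-439, M) = (189119 + 227453) + (-21 - 439*343) = 416572 + (-21 - 150577) = 416572 - 150598 = 265974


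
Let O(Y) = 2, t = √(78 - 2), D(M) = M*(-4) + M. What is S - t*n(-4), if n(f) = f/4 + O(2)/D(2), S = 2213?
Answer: 2213 + 8*√19/3 ≈ 2224.6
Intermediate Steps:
D(M) = -3*M (D(M) = -4*M + M = -3*M)
t = 2*√19 (t = √76 = 2*√19 ≈ 8.7178)
n(f) = -⅓ + f/4 (n(f) = f/4 + 2/((-3*2)) = f*(¼) + 2/(-6) = f/4 + 2*(-⅙) = f/4 - ⅓ = -⅓ + f/4)
S - t*n(-4) = 2213 - 2*√19*(-⅓ + (¼)*(-4)) = 2213 - 2*√19*(-⅓ - 1) = 2213 - 2*√19*(-4)/3 = 2213 - (-8)*√19/3 = 2213 + 8*√19/3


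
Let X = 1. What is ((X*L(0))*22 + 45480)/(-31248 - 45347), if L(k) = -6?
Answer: -45348/76595 ≈ -0.59205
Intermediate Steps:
((X*L(0))*22 + 45480)/(-31248 - 45347) = ((1*(-6))*22 + 45480)/(-31248 - 45347) = (-6*22 + 45480)/(-76595) = (-132 + 45480)*(-1/76595) = 45348*(-1/76595) = -45348/76595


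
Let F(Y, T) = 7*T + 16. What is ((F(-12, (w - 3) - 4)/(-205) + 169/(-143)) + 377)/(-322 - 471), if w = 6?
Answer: -847371/1788215 ≈ -0.47386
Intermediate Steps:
F(Y, T) = 16 + 7*T
((F(-12, (w - 3) - 4)/(-205) + 169/(-143)) + 377)/(-322 - 471) = (((16 + 7*((6 - 3) - 4))/(-205) + 169/(-143)) + 377)/(-322 - 471) = (((16 + 7*(3 - 4))*(-1/205) + 169*(-1/143)) + 377)/(-793) = (((16 + 7*(-1))*(-1/205) - 13/11) + 377)*(-1/793) = (((16 - 7)*(-1/205) - 13/11) + 377)*(-1/793) = ((9*(-1/205) - 13/11) + 377)*(-1/793) = ((-9/205 - 13/11) + 377)*(-1/793) = (-2764/2255 + 377)*(-1/793) = (847371/2255)*(-1/793) = -847371/1788215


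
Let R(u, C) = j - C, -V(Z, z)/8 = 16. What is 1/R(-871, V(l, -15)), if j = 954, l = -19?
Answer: 1/1082 ≈ 0.00092421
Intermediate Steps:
V(Z, z) = -128 (V(Z, z) = -8*16 = -128)
R(u, C) = 954 - C
1/R(-871, V(l, -15)) = 1/(954 - 1*(-128)) = 1/(954 + 128) = 1/1082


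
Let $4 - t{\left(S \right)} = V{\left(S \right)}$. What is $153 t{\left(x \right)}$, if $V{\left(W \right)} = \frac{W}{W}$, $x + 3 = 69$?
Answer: $459$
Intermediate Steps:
$x = 66$ ($x = -3 + 69 = 66$)
$V{\left(W \right)} = 1$
$t{\left(S \right)} = 3$ ($t{\left(S \right)} = 4 - 1 = 3$)
$153 t{\left(x \right)} = 153 \cdot 3 = 459$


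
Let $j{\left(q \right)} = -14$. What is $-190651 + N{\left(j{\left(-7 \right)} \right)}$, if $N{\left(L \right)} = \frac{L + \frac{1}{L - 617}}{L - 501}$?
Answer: $- \frac{12390978676}{64993} \approx -1.9065 \cdot 10^{5}$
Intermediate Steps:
$N{\left(L \right)} = \frac{L + \frac{1}{-617 + L}}{-501 + L}$
$-190651 + N{\left(j{\left(-7 \right)} \right)} = -190651 + \frac{1 + \left(-14\right)^{2} - -8638}{309117 + \left(-14\right)^{2} - -15652} = -190651 + \frac{1 + 196 + 8638}{309117 + 196 + 15652} = -190651 + \frac{1}{324965} \cdot 8835 = -190651 + \frac{1767}{64993} = - \frac{12390978676}{64993}$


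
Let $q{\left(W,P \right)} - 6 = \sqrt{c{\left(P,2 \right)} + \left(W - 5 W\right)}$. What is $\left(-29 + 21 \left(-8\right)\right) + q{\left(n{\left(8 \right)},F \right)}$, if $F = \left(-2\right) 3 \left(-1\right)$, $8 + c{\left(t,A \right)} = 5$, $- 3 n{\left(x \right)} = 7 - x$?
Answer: $-191 + \frac{i \sqrt{39}}{3} \approx -191.0 + 2.0817 i$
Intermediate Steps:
$n{\left(x \right)} = - \frac{7}{3} + \frac{x}{3}$ ($n{\left(x \right)} = - \frac{7 - x}{3} = - \frac{7}{3} + \frac{x}{3}$)
$c{\left(t,A \right)} = -3$ ($c{\left(t,A \right)} = -8 + 5 = -3$)
$F = 6$ ($F = \left(-6\right) \left(-1\right) = 6$)
$q{\left(W,P \right)} = 6 + \sqrt{-3 - 4 W}$ ($q{\left(W,P \right)} = 6 + \sqrt{-3 + \left(W - 5 W\right)} = 6 + \sqrt{-3 - 4 W}$)
$\left(-29 + 21 \left(-8\right)\right) + q{\left(n{\left(8 \right)},F \right)} = \left(-29 + 21 \left(-8\right)\right) + \left(6 + \sqrt{-3 - 4 \left(- \frac{7}{3} + \frac{1}{3} \cdot 8\right)}\right) = \left(-29 - 168\right) + \left(6 + \sqrt{-3 - 4 \left(- \frac{7}{3} + \frac{8}{3}\right)}\right) = -197 + \left(6 + \sqrt{-3 - \frac{4}{3}}\right) = -197 + \left(6 + \sqrt{- \frac{13}{3}}\right) = -197 + \left(6 + \frac{i \sqrt{39}}{3}\right) = -191 + \frac{i \sqrt{39}}{3}$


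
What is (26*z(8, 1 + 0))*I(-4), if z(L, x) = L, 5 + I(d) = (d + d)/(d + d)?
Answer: -832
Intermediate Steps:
I(d) = -4 (I(d) = -5 + (d + d)/(d + d) = -5 + (2*d)/((2*d)) = -5 + (2*d)*(1/(2*d)) = -5 + 1 = -4)
(26*z(8, 1 + 0))*I(-4) = (26*8)*(-4) = 208*(-4) = -832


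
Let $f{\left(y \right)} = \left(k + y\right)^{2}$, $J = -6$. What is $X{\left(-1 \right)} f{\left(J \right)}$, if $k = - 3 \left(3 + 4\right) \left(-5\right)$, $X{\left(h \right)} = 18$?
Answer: $176418$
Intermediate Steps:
$k = 105$ ($k = - 3 \cdot 7 \left(-5\right) = \left(-3\right) \left(-35\right) = 105$)
$f{\left(y \right)} = \left(105 + y\right)^{2}$
$X{\left(-1 \right)} f{\left(J \right)} = 18 \left(105 - 6\right)^{2} = 18 \cdot 99^{2} = 18 \cdot 9801 = 176418$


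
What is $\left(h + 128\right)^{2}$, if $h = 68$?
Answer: $38416$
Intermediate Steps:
$\left(h + 128\right)^{2} = \left(68 + 128\right)^{2} = 196^{2} = 38416$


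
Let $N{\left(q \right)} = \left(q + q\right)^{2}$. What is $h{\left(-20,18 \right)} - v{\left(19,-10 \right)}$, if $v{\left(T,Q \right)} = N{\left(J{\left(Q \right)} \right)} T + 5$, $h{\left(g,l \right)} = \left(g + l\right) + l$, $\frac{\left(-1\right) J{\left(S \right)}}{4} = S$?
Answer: $-121589$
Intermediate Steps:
$J{\left(S \right)} = - 4 S$
$h{\left(g,l \right)} = g + 2 l$
$N{\left(q \right)} = 4 q^{2}$ ($N{\left(q \right)} = \left(2 q\right)^{2} = 4 q^{2}$)
$v{\left(T,Q \right)} = 5 + 64 T Q^{2}$ ($v{\left(T,Q \right)} = 4 \left(- 4 Q\right)^{2} T + 5 = 4 \cdot 16 Q^{2} T + 5 = 64 Q^{2} T + 5 = 64 T Q^{2} + 5 = 5 + 64 T Q^{2}$)
$h{\left(-20,18 \right)} - v{\left(19,-10 \right)} = \left(-20 + 2 \cdot 18\right) - \left(5 + 64 \cdot 19 \left(-10\right)^{2}\right) = \left(-20 + 36\right) - \left(5 + 64 \cdot 19 \cdot 100\right) = 16 - \left(5 + 121600\right) = 16 - 121605 = -121589$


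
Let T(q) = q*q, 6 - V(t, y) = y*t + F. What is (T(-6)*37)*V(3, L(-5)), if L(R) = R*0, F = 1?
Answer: 6660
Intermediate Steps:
L(R) = 0
V(t, y) = 5 - t*y (V(t, y) = 6 - (y*t + 1) = 6 - (t*y + 1) = 6 - (1 + t*y) = 6 + (-1 - t*y) = 5 - t*y)
T(q) = q²
(T(-6)*37)*V(3, L(-5)) = ((-6)²*37)*(5 - 1*3*0) = (36*37)*(5 + 0) = 1332*5 = 6660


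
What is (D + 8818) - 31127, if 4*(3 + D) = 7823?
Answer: -81425/4 ≈ -20356.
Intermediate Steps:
D = 7811/4 (D = -3 + (¼)*7823 = -3 + 7823/4 = 7811/4 ≈ 1952.8)
(D + 8818) - 31127 = (7811/4 + 8818) - 31127 = 43083/4 - 31127 = -81425/4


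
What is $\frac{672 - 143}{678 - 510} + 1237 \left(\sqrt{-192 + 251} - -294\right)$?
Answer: $\frac{61098433}{168} + 1237 \sqrt{59} \approx 3.7318 \cdot 10^{5}$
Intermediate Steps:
$\frac{672 - 143}{678 - 510} + 1237 \left(\sqrt{-192 + 251} - -294\right) = \frac{529}{168} + 1237 \left(\sqrt{59} + 294\right) = 529 \cdot \frac{1}{168} + 1237 \left(294 + \sqrt{59}\right) = \frac{529}{168} + \left(363678 + 1237 \sqrt{59}\right) = \frac{61098433}{168} + 1237 \sqrt{59}$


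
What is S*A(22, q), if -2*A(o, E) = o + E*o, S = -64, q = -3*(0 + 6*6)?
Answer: -75328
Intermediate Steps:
q = -108 (q = -3*(0 + 36) = -3*36 = -108)
A(o, E) = -o/2 - E*o/2 (A(o, E) = -(o + E*o)/2 = -o/2 - E*o/2)
S*A(22, q) = -(-32)*22*(1 - 108) = -(-32)*22*(-107) = -64*1177 = -75328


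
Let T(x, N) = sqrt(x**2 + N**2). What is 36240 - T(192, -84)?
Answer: 36240 - 12*sqrt(305) ≈ 36030.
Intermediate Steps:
T(x, N) = sqrt(N**2 + x**2)
36240 - T(192, -84) = 36240 - sqrt((-84)**2 + 192**2) = 36240 - sqrt(7056 + 36864) = 36240 - sqrt(43920) = 36240 - 12*sqrt(305)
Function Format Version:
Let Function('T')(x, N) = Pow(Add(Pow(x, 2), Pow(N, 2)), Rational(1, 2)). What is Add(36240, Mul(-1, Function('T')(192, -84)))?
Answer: Add(36240, Mul(-12, Pow(305, Rational(1, 2)))) ≈ 36030.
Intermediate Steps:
Function('T')(x, N) = Pow(Add(Pow(N, 2), Pow(x, 2)), Rational(1, 2))
Add(36240, Mul(-1, Function('T')(192, -84))) = Add(36240, Mul(-1, Pow(Add(Pow(-84, 2), Pow(192, 2)), Rational(1, 2)))) = Add(36240, Mul(-1, Pow(Add(7056, 36864), Rational(1, 2)))) = Add(36240, Mul(-1, Pow(43920, Rational(1, 2)))) = Add(36240, Mul(-1, Mul(12, Pow(305, Rational(1, 2))))) = Add(36240, Mul(-12, Pow(305, Rational(1, 2))))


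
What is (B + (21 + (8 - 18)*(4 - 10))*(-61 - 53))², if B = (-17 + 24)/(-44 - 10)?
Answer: 248644841449/2916 ≈ 8.5269e+7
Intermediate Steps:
B = -7/54 (B = 7/(-54) = 7*(-1/54) = -7/54 ≈ -0.12963)
(B + (21 + (8 - 18)*(4 - 10))*(-61 - 53))² = (-7/54 + (21 + (8 - 18)*(4 - 10))*(-61 - 53))² = (-7/54 + (21 - 10*(-6))*(-114))² = (-7/54 + (21 + 60)*(-114))² = (-7/54 + 81*(-114))² = (-7/54 - 9234)² = (-498643/54)² = 248644841449/2916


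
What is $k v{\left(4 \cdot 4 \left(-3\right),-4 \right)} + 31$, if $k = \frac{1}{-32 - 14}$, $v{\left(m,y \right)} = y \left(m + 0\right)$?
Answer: $\frac{617}{23} \approx 26.826$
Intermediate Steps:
$v{\left(m,y \right)} = m y$ ($v{\left(m,y \right)} = y m = m y$)
$k = - \frac{1}{46}$ ($k = \frac{1}{-46} = - \frac{1}{46} \approx -0.021739$)
$k v{\left(4 \cdot 4 \left(-3\right),-4 \right)} + 31 = - \frac{4 \cdot 4 \left(-3\right) \left(-4\right)}{46} + 31 = - \frac{16 \left(-3\right) \left(-4\right)}{46} + 31 = - \frac{\left(-48\right) \left(-4\right)}{46} + 31 = \left(- \frac{1}{46}\right) 192 + 31 = - \frac{96}{23} + 31 = \frac{617}{23}$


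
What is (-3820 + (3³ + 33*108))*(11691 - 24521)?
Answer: 2938070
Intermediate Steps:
(-3820 + (3³ + 33*108))*(11691 - 24521) = (-3820 + (27 + 3564))*(-12830) = (-3820 + 3591)*(-12830) = -229*(-12830) = 2938070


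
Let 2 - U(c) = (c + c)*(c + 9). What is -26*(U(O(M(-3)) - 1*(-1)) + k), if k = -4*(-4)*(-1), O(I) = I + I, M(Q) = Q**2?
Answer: 28028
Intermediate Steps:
O(I) = 2*I
k = -16 (k = 16*(-1) = -16)
U(c) = 2 - 2*c*(9 + c) (U(c) = 2 - (c + c)*(c + 9) = 2 - 2*c*(9 + c))
-26*(U(O(M(-3)) - 1*(-1)) + k) = -26*((2 - 18*(2*(-3)**2 - 1*(-1)) - 2*(2*(-3)**2 - 1*(-1))**2) - 16) = -26*((2 - 18*(2*9 + 1) - 2*(2*9 + 1)**2) - 16) = -26*((2 - 18*(18 + 1) - 2*(18 + 1)**2) - 16) = -26*((2 - 18*19 - 2*19**2) - 16) = -26*((2 - 342 - 2*361) - 16) = -26*((2 - 342 - 722) - 16) = -26*(-1062 - 16) = -26*(-1078) = 28028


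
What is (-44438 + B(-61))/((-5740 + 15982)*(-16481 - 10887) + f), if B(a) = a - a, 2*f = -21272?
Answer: 22219/140156846 ≈ 0.00015853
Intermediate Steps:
f = -10636 (f = (½)*(-21272) = -10636)
B(a) = 0
(-44438 + B(-61))/((-5740 + 15982)*(-16481 - 10887) + f) = (-44438 + 0)/((-5740 + 15982)*(-16481 - 10887) - 10636) = -44438/(10242*(-27368) - 10636) = -44438/(-280303056 - 10636) = -44438/(-280313692) = -44438*(-1/280313692) = 22219/140156846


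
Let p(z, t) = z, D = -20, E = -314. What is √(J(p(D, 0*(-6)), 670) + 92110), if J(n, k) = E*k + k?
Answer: 140*I*√6 ≈ 342.93*I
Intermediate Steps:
J(n, k) = -313*k (J(n, k) = -314*k + k = -313*k)
√(J(p(D, 0*(-6)), 670) + 92110) = √(-313*670 + 92110) = √(-209710 + 92110) = √(-117600) = 140*I*√6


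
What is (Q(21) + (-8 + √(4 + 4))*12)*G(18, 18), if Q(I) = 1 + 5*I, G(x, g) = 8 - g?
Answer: -100 - 240*√2 ≈ -439.41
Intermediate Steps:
(Q(21) + (-8 + √(4 + 4))*12)*G(18, 18) = ((1 + 5*21) + (-8 + √(4 + 4))*12)*(8 - 1*18) = ((1 + 105) + (-8 + √8)*12)*(8 - 18) = (106 + (-8 + 2*√2)*12)*(-10) = (106 + (-96 + 24*√2))*(-10) = (10 + 24*√2)*(-10) = -100 - 240*√2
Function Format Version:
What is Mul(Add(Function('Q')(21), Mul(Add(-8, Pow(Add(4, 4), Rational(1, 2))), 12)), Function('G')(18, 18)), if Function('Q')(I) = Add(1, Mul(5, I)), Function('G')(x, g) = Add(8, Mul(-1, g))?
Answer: Add(-100, Mul(-240, Pow(2, Rational(1, 2)))) ≈ -439.41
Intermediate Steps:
Mul(Add(Function('Q')(21), Mul(Add(-8, Pow(Add(4, 4), Rational(1, 2))), 12)), Function('G')(18, 18)) = Mul(Add(Add(1, Mul(5, 21)), Mul(Add(-8, Pow(Add(4, 4), Rational(1, 2))), 12)), Add(8, Mul(-1, 18))) = Mul(Add(Add(1, 105), Mul(Add(-8, Pow(8, Rational(1, 2))), 12)), Add(8, -18)) = Mul(Add(106, Mul(Add(-8, Mul(2, Pow(2, Rational(1, 2)))), 12)), -10) = Mul(Add(106, Add(-96, Mul(24, Pow(2, Rational(1, 2))))), -10) = Mul(Add(10, Mul(24, Pow(2, Rational(1, 2)))), -10) = Add(-100, Mul(-240, Pow(2, Rational(1, 2))))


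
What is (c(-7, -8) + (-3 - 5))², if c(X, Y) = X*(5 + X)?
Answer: 36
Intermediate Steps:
(c(-7, -8) + (-3 - 5))² = (-7*(5 - 7) + (-3 - 5))² = (-7*(-2) - 8)² = (14 - 8)² = 6² = 36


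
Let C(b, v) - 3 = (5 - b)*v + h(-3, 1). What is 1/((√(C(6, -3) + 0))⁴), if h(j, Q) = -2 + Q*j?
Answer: 1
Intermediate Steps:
C(b, v) = -2 + v*(5 - b) (C(b, v) = 3 + ((5 - b)*v + (-2 + 1*(-3))) = 3 + (v*(5 - b) + (-2 - 3)) = 3 + (v*(5 - b) - 5) = 3 + (-5 + v*(5 - b)) = -2 + v*(5 - b))
1/((√(C(6, -3) + 0))⁴) = 1/((√((-2 + 5*(-3) - 1*6*(-3)) + 0))⁴) = 1/((√((-2 - 15 + 18) + 0))⁴) = 1/((√(1 + 0))⁴) = 1/((√1)⁴) = 1/(1⁴) = 1/1 = 1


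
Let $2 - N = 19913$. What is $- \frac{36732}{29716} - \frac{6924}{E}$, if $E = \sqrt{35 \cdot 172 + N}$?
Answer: $- \frac{9183}{7429} + \frac{6924 i \sqrt{13891}}{13891} \approx -1.2361 + 58.748 i$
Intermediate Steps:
$N = -19911$ ($N = 2 - 19913 = -19911$)
$E = i \sqrt{13891}$ ($E = \sqrt{35 \cdot 172 - 19911} = \sqrt{6020 - 19911} = \sqrt{-13891} = i \sqrt{13891} \approx 117.86 i$)
$- \frac{36732}{29716} - \frac{6924}{E} = - \frac{36732}{29716} - \frac{6924}{i \sqrt{13891}} = \left(-36732\right) \frac{1}{29716} - 6924 \left(- \frac{i \sqrt{13891}}{13891}\right) = - \frac{9183}{7429} + \frac{6924 i \sqrt{13891}}{13891}$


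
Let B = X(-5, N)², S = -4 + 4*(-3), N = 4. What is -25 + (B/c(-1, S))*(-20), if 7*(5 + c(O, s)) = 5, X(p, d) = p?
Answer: 275/3 ≈ 91.667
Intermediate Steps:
S = -16 (S = -4 - 12 = -16)
c(O, s) = -30/7 (c(O, s) = -5 + (⅐)*5 = -5 + 5/7 = -30/7)
B = 25 (B = (-5)² = 25)
-25 + (B/c(-1, S))*(-20) = -25 + (25/(-30/7))*(-20) = -25 + (25*(-7/30))*(-20) = -25 - 35/6*(-20) = -25 + 350/3 = 275/3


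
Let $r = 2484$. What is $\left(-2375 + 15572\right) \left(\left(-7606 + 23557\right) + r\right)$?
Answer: $243286695$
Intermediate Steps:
$\left(-2375 + 15572\right) \left(\left(-7606 + 23557\right) + r\right) = \left(-2375 + 15572\right) \left(\left(-7606 + 23557\right) + 2484\right) = 13197 \left(15951 + 2484\right) = 13197 \cdot 18435 = 243286695$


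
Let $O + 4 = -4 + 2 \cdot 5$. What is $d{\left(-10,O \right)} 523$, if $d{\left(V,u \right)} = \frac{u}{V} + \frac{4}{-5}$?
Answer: $-523$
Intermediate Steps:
$O = 2$ ($O = -4 + \left(-4 + 2 \cdot 5\right) = -4 + \left(-4 + 10\right) = -4 + 6 = 2$)
$d{\left(V,u \right)} = - \frac{4}{5} + \frac{u}{V}$ ($d{\left(V,u \right)} = \frac{u}{V} + 4 \left(- \frac{1}{5}\right) = \frac{u}{V} - \frac{4}{5} = - \frac{4}{5} + \frac{u}{V}$)
$d{\left(-10,O \right)} 523 = \left(- \frac{4}{5} + \frac{2}{-10}\right) 523 = \left(- \frac{4}{5} + 2 \left(- \frac{1}{10}\right)\right) 523 = \left(- \frac{4}{5} - \frac{1}{5}\right) 523 = \left(-1\right) 523 = -523$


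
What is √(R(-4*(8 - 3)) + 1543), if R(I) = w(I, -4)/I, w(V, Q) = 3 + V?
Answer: √154385/10 ≈ 39.292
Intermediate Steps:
R(I) = (3 + I)/I
√(R(-4*(8 - 3)) + 1543) = √((3 - 4*(8 - 3))/((-4*(8 - 3))) + 1543) = √((3 - 4*5)/((-4*5)) + 1543) = √((3 - 20)/(-20) + 1543) = √(-1/20*(-17) + 1543) = √(17/20 + 1543) = √(30877/20) = √154385/10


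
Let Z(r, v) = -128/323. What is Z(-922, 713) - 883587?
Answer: -285398729/323 ≈ -8.8359e+5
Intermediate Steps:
Z(r, v) = -128/323 (Z(r, v) = -128*1/323 = -128/323)
Z(-922, 713) - 883587 = -128/323 - 883587 = -285398729/323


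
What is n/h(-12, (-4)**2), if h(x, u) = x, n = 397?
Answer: -397/12 ≈ -33.083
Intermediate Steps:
n/h(-12, (-4)**2) = 397/(-12) = 397*(-1/12) = -397/12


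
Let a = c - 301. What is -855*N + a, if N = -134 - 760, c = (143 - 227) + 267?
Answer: 764252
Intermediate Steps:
c = 183 (c = -84 + 267 = 183)
N = -894
a = -118 (a = 183 - 301 = -118)
-855*N + a = -855*(-894) - 118 = 764370 - 118 = 764252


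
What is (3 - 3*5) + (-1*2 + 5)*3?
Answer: -3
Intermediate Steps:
(3 - 3*5) + (-1*2 + 5)*3 = (3 - 15) + (-2 + 5)*3 = -12 + 3*3 = -12 + 9 = -3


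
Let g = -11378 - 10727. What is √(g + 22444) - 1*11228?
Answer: -11228 + √339 ≈ -11210.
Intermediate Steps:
g = -22105
√(g + 22444) - 1*11228 = √(-22105 + 22444) - 1*11228 = √339 - 11228 = -11228 + √339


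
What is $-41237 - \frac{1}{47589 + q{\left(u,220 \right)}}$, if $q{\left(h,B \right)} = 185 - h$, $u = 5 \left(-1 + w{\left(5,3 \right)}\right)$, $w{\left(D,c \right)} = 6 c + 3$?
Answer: $- \frac{1965932739}{47674} \approx -41237.0$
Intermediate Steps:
$w{\left(D,c \right)} = 3 + 6 c$
$u = 100$ ($u = 5 \left(-1 + \left(3 + 6 \cdot 3\right)\right) = 5 \left(-1 + \left(3 + 18\right)\right) = 5 \left(-1 + 21\right) = 5 \cdot 20 = 100$)
$-41237 - \frac{1}{47589 + q{\left(u,220 \right)}} = -41237 - \frac{1}{47589 + \left(185 - 100\right)} = -41237 - \frac{1}{47589 + 85} = -41237 - \frac{1}{47674} = - \frac{1965932739}{47674}$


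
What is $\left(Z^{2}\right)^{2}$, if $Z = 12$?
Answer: $20736$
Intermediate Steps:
$\left(Z^{2}\right)^{2} = \left(12^{2}\right)^{2} = 144^{2} = 20736$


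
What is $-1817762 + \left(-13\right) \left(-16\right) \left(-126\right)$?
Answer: $-1843970$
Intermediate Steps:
$-1817762 + \left(-13\right) \left(-16\right) \left(-126\right) = -1817762 + 208 \left(-126\right) = -1817762 - 26208 = -1843970$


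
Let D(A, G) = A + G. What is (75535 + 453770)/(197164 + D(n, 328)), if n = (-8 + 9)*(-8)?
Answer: 25205/9404 ≈ 2.6802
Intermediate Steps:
n = -8 (n = 1*(-8) = -8)
(75535 + 453770)/(197164 + D(n, 328)) = (75535 + 453770)/(197164 + (-8 + 328)) = 529305/(197164 + 320) = 529305/197484 = 529305*(1/197484) = 25205/9404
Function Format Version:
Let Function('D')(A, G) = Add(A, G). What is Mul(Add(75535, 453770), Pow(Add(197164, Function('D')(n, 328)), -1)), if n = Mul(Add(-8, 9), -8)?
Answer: Rational(25205, 9404) ≈ 2.6802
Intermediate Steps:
n = -8 (n = Mul(1, -8) = -8)
Mul(Add(75535, 453770), Pow(Add(197164, Function('D')(n, 328)), -1)) = Mul(Add(75535, 453770), Pow(Add(197164, Add(-8, 328)), -1)) = Mul(529305, Pow(Add(197164, 320), -1)) = Mul(529305, Pow(197484, -1)) = Mul(529305, Rational(1, 197484)) = Rational(25205, 9404)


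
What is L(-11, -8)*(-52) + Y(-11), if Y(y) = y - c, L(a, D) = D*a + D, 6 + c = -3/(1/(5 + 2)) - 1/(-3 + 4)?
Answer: -4143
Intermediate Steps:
c = -28 (c = -6 + (-3/(1/(5 + 2)) - 1/(-3 + 4)) = -6 + (-3/(1/7) - 1/1) = -6 + (-3/⅐ - 1*1) = -6 + (-3*7 - 1) = -6 + (-21 - 1) = -6 - 22 = -28)
L(a, D) = D + D*a
Y(y) = 28 + y (Y(y) = y - 1*(-28) = y + 28 = 28 + y)
L(-11, -8)*(-52) + Y(-11) = -8*(1 - 11)*(-52) + (28 - 11) = -8*(-10)*(-52) + 17 = 80*(-52) + 17 = -4160 + 17 = -4143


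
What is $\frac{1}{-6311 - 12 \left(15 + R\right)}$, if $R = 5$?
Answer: $- \frac{1}{6551} \approx -0.00015265$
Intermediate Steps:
$\frac{1}{-6311 - 12 \left(15 + R\right)} = \frac{1}{-6311 - 12 \left(15 + 5\right)} = \frac{1}{-6311 - 240} = \frac{1}{-6551} = - \frac{1}{6551}$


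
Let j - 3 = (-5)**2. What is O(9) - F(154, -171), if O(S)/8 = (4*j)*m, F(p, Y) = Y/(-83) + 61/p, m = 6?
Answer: 68684635/12782 ≈ 5373.5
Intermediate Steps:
F(p, Y) = 61/p - Y/83 (F(p, Y) = Y*(-1/83) + 61/p = -Y/83 + 61/p = 61/p - Y/83)
j = 28 (j = 3 + (-5)**2 = 3 + 25 = 28)
O(S) = 5376 (O(S) = 8*((4*28)*6) = 8*(112*6) = 8*672 = 5376)
O(9) - F(154, -171) = 5376 - (61/154 - 1/83*(-171)) = 5376 - (61*(1/154) + 171/83) = 5376 - (61/154 + 171/83) = 5376 - 1*31397/12782 = 5376 - 31397/12782 = 68684635/12782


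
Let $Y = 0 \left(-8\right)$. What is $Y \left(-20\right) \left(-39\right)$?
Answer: $0$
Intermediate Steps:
$Y = 0$
$Y \left(-20\right) \left(-39\right) = 0 \left(-20\right) \left(-39\right) = 0 \left(-39\right) = 0$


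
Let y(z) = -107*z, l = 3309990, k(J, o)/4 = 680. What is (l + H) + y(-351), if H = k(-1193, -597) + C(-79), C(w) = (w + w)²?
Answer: 3375231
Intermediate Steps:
k(J, o) = 2720 (k(J, o) = 4*680 = 2720)
C(w) = 4*w² (C(w) = (2*w)² = 4*w²)
H = 27684 (H = 2720 + 4*(-79)² = 2720 + 4*6241 = 2720 + 24964 = 27684)
(l + H) + y(-351) = (3309990 + 27684) - 107*(-351) = 3337674 + 37557 = 3375231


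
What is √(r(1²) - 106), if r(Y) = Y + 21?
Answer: 2*I*√21 ≈ 9.1651*I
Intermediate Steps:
r(Y) = 21 + Y
√(r(1²) - 106) = √((21 + 1²) - 106) = √((21 + 1) - 106) = √(22 - 106) = √(-84) = 2*I*√21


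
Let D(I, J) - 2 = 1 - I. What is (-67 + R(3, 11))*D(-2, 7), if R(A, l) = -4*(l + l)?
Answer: -775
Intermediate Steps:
D(I, J) = 3 - I (D(I, J) = 2 + (1 - I) = 3 - I)
R(A, l) = -8*l
(-67 + R(3, 11))*D(-2, 7) = (-67 - 8*11)*(3 - 1*(-2)) = (-67 - 88)*(3 + 2) = -155*5 = -775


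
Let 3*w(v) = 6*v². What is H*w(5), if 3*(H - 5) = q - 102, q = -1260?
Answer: -22450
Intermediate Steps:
w(v) = 2*v² (w(v) = (6*v²)/3 = 2*v²)
H = -449 (H = 5 + (-1260 - 102)/3 = 5 + (⅓)*(-1362) = 5 - 454 = -449)
H*w(5) = -898*5² = -898*25 = -449*50 = -22450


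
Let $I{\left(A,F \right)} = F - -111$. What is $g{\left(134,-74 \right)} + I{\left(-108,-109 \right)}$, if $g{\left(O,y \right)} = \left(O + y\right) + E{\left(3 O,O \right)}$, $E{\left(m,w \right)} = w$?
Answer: $196$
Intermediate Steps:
$g{\left(O,y \right)} = y + 2 O$ ($g{\left(O,y \right)} = \left(O + y\right) + O = y + 2 O$)
$I{\left(A,F \right)} = 111 + F$ ($I{\left(A,F \right)} = F + 111 = 111 + F$)
$g{\left(134,-74 \right)} + I{\left(-108,-109 \right)} = \left(-74 + 2 \cdot 134\right) + \left(111 - 109\right) = \left(-74 + 268\right) + 2 = 194 + 2 = 196$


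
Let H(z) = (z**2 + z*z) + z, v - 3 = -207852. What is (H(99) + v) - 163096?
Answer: -351244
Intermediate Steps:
v = -207849 (v = 3 - 207852 = -207849)
H(z) = z + 2*z**2 (H(z) = (z**2 + z**2) + z = 2*z**2 + z = z + 2*z**2)
(H(99) + v) - 163096 = (99*(1 + 2*99) - 207849) - 163096 = (99*(1 + 198) - 207849) - 163096 = (99*199 - 207849) - 163096 = (19701 - 207849) - 163096 = -188148 - 163096 = -351244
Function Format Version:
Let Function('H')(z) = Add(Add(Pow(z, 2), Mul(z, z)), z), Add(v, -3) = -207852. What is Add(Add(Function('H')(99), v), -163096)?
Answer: -351244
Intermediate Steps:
v = -207849 (v = Add(3, -207852) = -207849)
Function('H')(z) = Add(z, Mul(2, Pow(z, 2))) (Function('H')(z) = Add(Add(Pow(z, 2), Pow(z, 2)), z) = Add(Mul(2, Pow(z, 2)), z) = Add(z, Mul(2, Pow(z, 2))))
Add(Add(Function('H')(99), v), -163096) = Add(Add(Mul(99, Add(1, Mul(2, 99))), -207849), -163096) = Add(Add(Mul(99, Add(1, 198)), -207849), -163096) = Add(Add(Mul(99, 199), -207849), -163096) = Add(Add(19701, -207849), -163096) = Add(-188148, -163096) = -351244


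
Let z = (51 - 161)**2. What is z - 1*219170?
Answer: -207070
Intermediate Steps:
z = 12100 (z = (-110)**2 = 12100)
z - 1*219170 = 12100 - 1*219170 = 12100 - 219170 = -207070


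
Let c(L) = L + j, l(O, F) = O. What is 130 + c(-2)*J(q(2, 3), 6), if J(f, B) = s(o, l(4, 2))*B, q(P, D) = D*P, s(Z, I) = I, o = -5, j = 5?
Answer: 202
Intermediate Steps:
c(L) = 5 + L (c(L) = L + 5 = 5 + L)
J(f, B) = 4*B
130 + c(-2)*J(q(2, 3), 6) = 130 + (5 - 2)*(4*6) = 130 + 3*24 = 130 + 72 = 202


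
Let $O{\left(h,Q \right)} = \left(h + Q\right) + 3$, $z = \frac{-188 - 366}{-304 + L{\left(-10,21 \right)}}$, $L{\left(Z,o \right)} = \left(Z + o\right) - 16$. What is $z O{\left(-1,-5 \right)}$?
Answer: $- \frac{554}{103} \approx -5.3786$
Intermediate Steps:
$L{\left(Z,o \right)} = -16 + Z + o$
$z = \frac{554}{309}$ ($z = \frac{-188 - 366}{-304 - 5} = - \frac{554}{-304 - 5} = - \frac{554}{-309} = \left(-554\right) \left(- \frac{1}{309}\right) = \frac{554}{309} \approx 1.7929$)
$O{\left(h,Q \right)} = 3 + Q + h$ ($O{\left(h,Q \right)} = \left(Q + h\right) + 3 = 3 + Q + h$)
$z O{\left(-1,-5 \right)} = \frac{554 \left(3 - 5 - 1\right)}{309} = \frac{554}{309} \left(-3\right) = - \frac{554}{103}$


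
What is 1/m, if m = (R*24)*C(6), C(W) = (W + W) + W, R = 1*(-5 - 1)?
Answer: -1/2592 ≈ -0.00038580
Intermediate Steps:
R = -6 (R = 1*(-6) = -6)
C(W) = 3*W (C(W) = 2*W + W = 3*W)
m = -2592 (m = (-6*24)*(3*6) = -144*18 = -2592)
1/m = 1/(-2592) = -1/2592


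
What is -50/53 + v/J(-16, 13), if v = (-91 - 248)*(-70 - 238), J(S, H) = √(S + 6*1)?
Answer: -50/53 - 52206*I*√10/5 ≈ -0.9434 - 33018.0*I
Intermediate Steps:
J(S, H) = √(6 + S) (J(S, H) = √(S + 6) = √(6 + S))
v = 104412 (v = -339*(-308) = 104412)
-50/53 + v/J(-16, 13) = -50/53 + 104412/(√(6 - 16)) = -50*1/53 + 104412/(√(-10)) = -50/53 + 104412/((I*√10)) = -50/53 + 104412*(-I*√10/10) = -50/53 - 52206*I*√10/5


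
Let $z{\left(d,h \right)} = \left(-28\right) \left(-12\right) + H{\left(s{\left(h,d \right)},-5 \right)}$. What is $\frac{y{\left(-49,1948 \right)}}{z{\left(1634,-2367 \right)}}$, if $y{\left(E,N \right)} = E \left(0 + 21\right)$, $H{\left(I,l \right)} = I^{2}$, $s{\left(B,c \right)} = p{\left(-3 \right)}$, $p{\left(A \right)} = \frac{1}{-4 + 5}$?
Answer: $- \frac{1029}{337} \approx -3.0534$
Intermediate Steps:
$p{\left(A \right)} = 1$ ($p{\left(A \right)} = 1^{-1} = 1$)
$s{\left(B,c \right)} = 1$
$y{\left(E,N \right)} = 21 E$ ($y{\left(E,N \right)} = E 21 = 21 E$)
$z{\left(d,h \right)} = 337$ ($z{\left(d,h \right)} = \left(-28\right) \left(-12\right) + 1^{2} = 336 + 1 = 337$)
$\frac{y{\left(-49,1948 \right)}}{z{\left(1634,-2367 \right)}} = \frac{21 \left(-49\right)}{337} = \left(-1029\right) \frac{1}{337} = - \frac{1029}{337}$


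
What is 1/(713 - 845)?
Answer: -1/132 ≈ -0.0075758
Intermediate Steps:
1/(713 - 845) = 1/(-132) = -1/132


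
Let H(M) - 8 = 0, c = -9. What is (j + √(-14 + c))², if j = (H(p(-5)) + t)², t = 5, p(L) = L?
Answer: (169 + I*√23)² ≈ 28538.0 + 1621.0*I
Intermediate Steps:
H(M) = 8 (H(M) = 8 + 0 = 8)
j = 169 (j = (8 + 5)² = 13² = 169)
(j + √(-14 + c))² = (169 + √(-14 - 9))² = (169 + √(-23))² = (169 + I*√23)²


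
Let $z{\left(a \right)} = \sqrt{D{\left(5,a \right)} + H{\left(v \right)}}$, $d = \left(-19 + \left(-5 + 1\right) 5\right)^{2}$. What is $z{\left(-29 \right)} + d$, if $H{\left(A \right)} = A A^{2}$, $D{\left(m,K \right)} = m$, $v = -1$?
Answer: $1523$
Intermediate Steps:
$H{\left(A \right)} = A^{3}$
$d = 1521$ ($d = \left(-19 - 20\right)^{2} = \left(-39\right)^{2} = 1521$)
$z{\left(a \right)} = 2$ ($z{\left(a \right)} = \sqrt{5 + \left(-1\right)^{3}} = \sqrt{5 - 1} = \sqrt{4} = 2$)
$z{\left(-29 \right)} + d = 2 + 1521 = 1523$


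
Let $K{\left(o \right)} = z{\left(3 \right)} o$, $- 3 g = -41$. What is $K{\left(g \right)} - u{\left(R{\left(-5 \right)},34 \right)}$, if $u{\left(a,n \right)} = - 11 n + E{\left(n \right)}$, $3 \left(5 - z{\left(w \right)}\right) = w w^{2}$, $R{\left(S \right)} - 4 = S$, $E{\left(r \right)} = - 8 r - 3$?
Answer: $\frac{1783}{3} \approx 594.33$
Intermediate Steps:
$E{\left(r \right)} = -3 - 8 r$
$g = \frac{41}{3}$ ($g = \left(- \frac{1}{3}\right) \left(-41\right) = \frac{41}{3} \approx 13.667$)
$R{\left(S \right)} = 4 + S$
$z{\left(w \right)} = 5 - \frac{w^{3}}{3}$ ($z{\left(w \right)} = 5 - \frac{w w^{2}}{3} = 5 - \frac{w^{3}}{3}$)
$u{\left(a,n \right)} = -3 - 19 n$ ($u{\left(a,n \right)} = - 11 n - \left(3 + 8 n\right) = -3 - 19 n$)
$K{\left(o \right)} = - 4 o$ ($K{\left(o \right)} = \left(5 - \frac{3^{3}}{3}\right) o = \left(5 - 9\right) o = - 4 o$)
$K{\left(g \right)} - u{\left(R{\left(-5 \right)},34 \right)} = \left(-4\right) \frac{41}{3} - \left(-3 - 646\right) = - \frac{164}{3} - \left(-3 - 646\right) = - \frac{164}{3} - -649 = - \frac{164}{3} + 649 = \frac{1783}{3}$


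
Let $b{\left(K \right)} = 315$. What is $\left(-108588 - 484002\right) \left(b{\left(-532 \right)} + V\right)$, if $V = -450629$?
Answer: $266851573260$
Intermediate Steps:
$\left(-108588 - 484002\right) \left(b{\left(-532 \right)} + V\right) = \left(-108588 - 484002\right) \left(315 - 450629\right) = \left(-592590\right) \left(-450314\right) = 266851573260$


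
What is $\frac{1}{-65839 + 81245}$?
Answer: $\frac{1}{15406} \approx 6.491 \cdot 10^{-5}$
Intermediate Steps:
$\frac{1}{-65839 + 81245} = \frac{1}{15406}$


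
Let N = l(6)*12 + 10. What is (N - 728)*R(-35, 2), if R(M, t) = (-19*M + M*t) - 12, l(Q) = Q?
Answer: -376618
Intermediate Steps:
R(M, t) = -12 - 19*M + M*t
N = 82 (N = 6*12 + 10 = 72 + 10 = 82)
(N - 728)*R(-35, 2) = (82 - 728)*(-12 - 19*(-35) - 35*2) = -646*(-12 + 665 - 70) = -646*583 = -376618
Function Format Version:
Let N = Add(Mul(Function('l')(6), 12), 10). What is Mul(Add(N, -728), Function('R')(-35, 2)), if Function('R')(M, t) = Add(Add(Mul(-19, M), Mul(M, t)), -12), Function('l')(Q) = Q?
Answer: -376618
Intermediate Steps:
Function('R')(M, t) = Add(-12, Mul(-19, M), Mul(M, t))
N = 82 (N = Add(Mul(6, 12), 10) = Add(72, 10) = 82)
Mul(Add(N, -728), Function('R')(-35, 2)) = Mul(Add(82, -728), Add(-12, Mul(-19, -35), Mul(-35, 2))) = Mul(-646, Add(-12, 665, -70)) = Mul(-646, 583) = -376618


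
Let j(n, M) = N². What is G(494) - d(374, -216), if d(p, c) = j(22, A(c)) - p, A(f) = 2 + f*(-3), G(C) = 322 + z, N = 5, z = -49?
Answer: 622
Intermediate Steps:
G(C) = 273 (G(C) = 322 - 49 = 273)
A(f) = 2 - 3*f
j(n, M) = 25 (j(n, M) = 5² = 25)
d(p, c) = 25 - p
G(494) - d(374, -216) = 273 - (25 - 1*374) = 273 - (25 - 374) = 273 - 1*(-349) = 273 + 349 = 622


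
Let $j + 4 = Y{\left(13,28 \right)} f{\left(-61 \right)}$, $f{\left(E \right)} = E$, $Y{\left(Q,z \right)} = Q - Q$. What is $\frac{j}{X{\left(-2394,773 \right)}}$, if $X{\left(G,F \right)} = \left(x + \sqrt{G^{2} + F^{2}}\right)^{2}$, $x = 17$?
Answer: $- \frac{4}{\left(17 + \sqrt{6328765}\right)^{2}} \approx -6.2358 \cdot 10^{-7}$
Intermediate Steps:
$Y{\left(Q,z \right)} = 0$
$X{\left(G,F \right)} = \left(17 + \sqrt{F^{2} + G^{2}}\right)^{2}$ ($X{\left(G,F \right)} = \left(17 + \sqrt{G^{2} + F^{2}}\right)^{2} = \left(17 + \sqrt{F^{2} + G^{2}}\right)^{2}$)
$j = -4$ ($j = -4 + 0 \left(-61\right) = -4 + 0 = -4$)
$\frac{j}{X{\left(-2394,773 \right)}} = - \frac{4}{\left(17 + \sqrt{773^{2} + \left(-2394\right)^{2}}\right)^{2}} = - \frac{4}{\left(17 + \sqrt{597529 + 5731236}\right)^{2}} = - \frac{4}{\left(17 + \sqrt{6328765}\right)^{2}}$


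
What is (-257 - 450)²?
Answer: 499849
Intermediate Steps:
(-257 - 450)² = (-707)² = 499849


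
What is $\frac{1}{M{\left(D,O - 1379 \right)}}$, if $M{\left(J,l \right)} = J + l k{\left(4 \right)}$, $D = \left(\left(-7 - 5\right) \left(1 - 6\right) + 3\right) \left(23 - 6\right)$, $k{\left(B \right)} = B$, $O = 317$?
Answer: $- \frac{1}{3177} \approx -0.00031476$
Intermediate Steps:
$D = 1071$ ($D = \left(\left(-12\right) \left(-5\right) + 3\right) 17 = \left(60 + 3\right) 17 = 63 \cdot 17 = 1071$)
$M{\left(J,l \right)} = J + 4 l$ ($M{\left(J,l \right)} = J + l 4 = J + 4 l$)
$\frac{1}{M{\left(D,O - 1379 \right)}} = \frac{1}{1071 + 4 \left(317 - 1379\right)} = \frac{1}{1071 + 4 \left(-1062\right)} = \frac{1}{1071 - 4248} = \frac{1}{-3177} = - \frac{1}{3177}$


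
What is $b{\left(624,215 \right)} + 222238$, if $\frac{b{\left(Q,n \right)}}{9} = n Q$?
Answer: $1429678$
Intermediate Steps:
$b{\left(Q,n \right)} = 9 Q n$ ($b{\left(Q,n \right)} = 9 n Q = 9 Q n$)
$b{\left(624,215 \right)} + 222238 = 9 \cdot 624 \cdot 215 + 222238 = 1207440 + 222238 = 1429678$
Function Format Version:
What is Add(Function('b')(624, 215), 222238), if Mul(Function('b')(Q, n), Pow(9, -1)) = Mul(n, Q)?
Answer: 1429678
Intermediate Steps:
Function('b')(Q, n) = Mul(9, Q, n) (Function('b')(Q, n) = Mul(9, Mul(n, Q)) = Mul(9, Mul(Q, n)) = Mul(9, Q, n))
Add(Function('b')(624, 215), 222238) = Add(Mul(9, 624, 215), 222238) = Add(1207440, 222238) = 1429678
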